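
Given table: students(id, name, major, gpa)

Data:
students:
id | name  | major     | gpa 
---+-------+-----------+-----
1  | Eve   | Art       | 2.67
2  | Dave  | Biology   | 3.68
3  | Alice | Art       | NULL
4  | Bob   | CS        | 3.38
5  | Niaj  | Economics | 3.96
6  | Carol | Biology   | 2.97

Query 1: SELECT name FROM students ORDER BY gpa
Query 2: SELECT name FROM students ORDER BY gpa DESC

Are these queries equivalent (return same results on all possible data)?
No, not equivalent

Query 1 returns: [('Alice',), ('Eve',), ('Carol',), ('Bob',), ('Dave',), ('Niaj',)]
Query 2 returns: [('Niaj',), ('Dave',), ('Bob',), ('Carol',), ('Eve',), ('Alice',)]

Reason: ASC vs DESC gives opposite ordering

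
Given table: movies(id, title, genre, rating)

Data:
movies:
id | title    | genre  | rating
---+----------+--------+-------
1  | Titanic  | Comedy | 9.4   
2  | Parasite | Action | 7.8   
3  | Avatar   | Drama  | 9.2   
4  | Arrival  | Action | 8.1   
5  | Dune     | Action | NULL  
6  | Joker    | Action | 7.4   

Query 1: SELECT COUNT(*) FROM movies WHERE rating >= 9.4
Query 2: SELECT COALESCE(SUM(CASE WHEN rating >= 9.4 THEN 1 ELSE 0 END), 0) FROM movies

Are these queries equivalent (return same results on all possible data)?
Yes, equivalent

Both queries return: [(1,)]

Reason: COUNT with WHERE vs conditional SUM (COALESCE handles empty-table NULL)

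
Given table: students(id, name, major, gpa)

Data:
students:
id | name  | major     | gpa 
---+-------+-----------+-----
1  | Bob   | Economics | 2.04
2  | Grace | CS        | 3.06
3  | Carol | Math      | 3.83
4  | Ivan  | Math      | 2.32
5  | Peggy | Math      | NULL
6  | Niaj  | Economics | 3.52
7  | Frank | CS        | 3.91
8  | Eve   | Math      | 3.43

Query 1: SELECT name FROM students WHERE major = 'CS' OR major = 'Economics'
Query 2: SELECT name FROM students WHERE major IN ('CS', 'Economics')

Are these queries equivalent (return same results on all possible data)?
Yes, equivalent

Both queries return: [('Bob',), ('Frank',), ('Grace',), ('Niaj',)]

Reason: OR vs IN are equivalent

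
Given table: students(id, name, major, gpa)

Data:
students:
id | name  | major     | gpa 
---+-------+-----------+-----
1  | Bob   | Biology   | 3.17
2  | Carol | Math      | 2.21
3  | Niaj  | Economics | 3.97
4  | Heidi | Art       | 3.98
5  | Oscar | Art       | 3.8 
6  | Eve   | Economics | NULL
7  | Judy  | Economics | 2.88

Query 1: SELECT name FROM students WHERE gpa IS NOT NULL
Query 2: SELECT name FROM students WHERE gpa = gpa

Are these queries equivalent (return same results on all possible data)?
Yes, equivalent

Both queries return: [('Bob',), ('Carol',), ('Heidi',), ('Judy',), ('Niaj',), ('Oscar',)]

Reason: IS NOT NULL vs self-equality (both exclude NULLs)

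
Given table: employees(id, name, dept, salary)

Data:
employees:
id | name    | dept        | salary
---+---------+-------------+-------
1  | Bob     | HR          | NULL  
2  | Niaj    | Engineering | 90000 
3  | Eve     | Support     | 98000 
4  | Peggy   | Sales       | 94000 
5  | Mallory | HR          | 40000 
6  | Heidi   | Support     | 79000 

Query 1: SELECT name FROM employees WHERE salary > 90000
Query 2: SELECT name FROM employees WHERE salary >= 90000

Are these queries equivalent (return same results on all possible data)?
No, not equivalent

Query 1 returns: [('Eve',), ('Peggy',)]
Query 2 returns: [('Niaj',), ('Eve',), ('Peggy',)]

Reason: > vs >= gives different results when salary = 90000 exists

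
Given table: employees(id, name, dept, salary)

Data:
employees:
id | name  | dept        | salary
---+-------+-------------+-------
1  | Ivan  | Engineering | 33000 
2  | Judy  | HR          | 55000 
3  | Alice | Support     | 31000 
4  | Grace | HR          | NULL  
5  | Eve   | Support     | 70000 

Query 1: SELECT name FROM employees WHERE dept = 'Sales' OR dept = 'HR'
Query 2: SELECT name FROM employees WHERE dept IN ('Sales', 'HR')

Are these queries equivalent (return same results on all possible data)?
Yes, equivalent

Both queries return: [('Grace',), ('Judy',)]

Reason: OR vs IN are equivalent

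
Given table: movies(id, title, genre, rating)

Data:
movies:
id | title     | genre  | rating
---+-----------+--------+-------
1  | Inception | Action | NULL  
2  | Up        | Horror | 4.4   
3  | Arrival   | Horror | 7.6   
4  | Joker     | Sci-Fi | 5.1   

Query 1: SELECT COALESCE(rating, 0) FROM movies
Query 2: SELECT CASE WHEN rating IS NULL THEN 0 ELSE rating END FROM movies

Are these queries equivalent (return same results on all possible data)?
Yes, equivalent

Both queries return: [(0,), (4.4,), (5.1,), (7.6,)]

Reason: COALESCE vs CASE for NULL handling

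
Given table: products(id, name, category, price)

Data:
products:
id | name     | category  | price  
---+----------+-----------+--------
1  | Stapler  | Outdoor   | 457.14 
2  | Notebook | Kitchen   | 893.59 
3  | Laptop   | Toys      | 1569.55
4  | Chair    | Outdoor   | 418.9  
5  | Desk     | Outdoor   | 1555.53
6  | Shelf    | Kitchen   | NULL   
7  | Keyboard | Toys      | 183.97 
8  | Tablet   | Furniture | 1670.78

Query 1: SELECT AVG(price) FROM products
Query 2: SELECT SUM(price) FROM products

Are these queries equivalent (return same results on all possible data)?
No, not equivalent

Query 1 returns: [(964.2085714285714,)]
Query 2 returns: [(6749.46,)]

Reason: AVG vs SUM give different aggregate values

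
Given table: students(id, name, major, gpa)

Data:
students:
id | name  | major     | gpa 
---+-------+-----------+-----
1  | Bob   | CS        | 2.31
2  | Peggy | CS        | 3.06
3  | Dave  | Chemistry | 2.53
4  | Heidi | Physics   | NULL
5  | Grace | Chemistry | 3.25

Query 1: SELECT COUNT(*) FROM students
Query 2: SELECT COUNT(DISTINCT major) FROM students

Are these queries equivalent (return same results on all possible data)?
No, not equivalent

Query 1 returns: [(5,)]
Query 2 returns: [(3,)]

Reason: COUNT(*) counts rows, COUNT(DISTINCT major) counts unique majors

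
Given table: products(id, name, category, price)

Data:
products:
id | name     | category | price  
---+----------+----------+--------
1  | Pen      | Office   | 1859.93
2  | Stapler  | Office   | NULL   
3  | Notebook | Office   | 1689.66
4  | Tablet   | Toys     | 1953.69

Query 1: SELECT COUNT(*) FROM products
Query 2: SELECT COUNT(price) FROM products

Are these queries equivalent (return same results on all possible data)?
No, not equivalent

Query 1 returns: [(4,)]
Query 2 returns: [(3,)]

Reason: COUNT(*) includes NULLs, COUNT(column) excludes them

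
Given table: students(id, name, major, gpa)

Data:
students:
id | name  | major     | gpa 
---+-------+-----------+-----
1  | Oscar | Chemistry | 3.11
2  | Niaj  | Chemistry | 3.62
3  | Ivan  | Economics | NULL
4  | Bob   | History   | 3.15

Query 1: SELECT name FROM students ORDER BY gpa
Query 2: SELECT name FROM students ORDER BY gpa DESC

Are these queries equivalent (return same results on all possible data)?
No, not equivalent

Query 1 returns: [('Ivan',), ('Oscar',), ('Bob',), ('Niaj',)]
Query 2 returns: [('Niaj',), ('Bob',), ('Oscar',), ('Ivan',)]

Reason: ASC vs DESC gives opposite ordering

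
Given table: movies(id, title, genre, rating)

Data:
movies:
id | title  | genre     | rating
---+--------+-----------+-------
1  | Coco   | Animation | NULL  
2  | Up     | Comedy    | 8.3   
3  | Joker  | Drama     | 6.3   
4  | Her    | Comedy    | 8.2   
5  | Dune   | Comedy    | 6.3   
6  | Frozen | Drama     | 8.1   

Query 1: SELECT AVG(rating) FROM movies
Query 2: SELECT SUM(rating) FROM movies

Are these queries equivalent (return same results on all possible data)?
No, not equivalent

Query 1 returns: [(7.44,)]
Query 2 returns: [(37.2,)]

Reason: AVG vs SUM give different aggregate values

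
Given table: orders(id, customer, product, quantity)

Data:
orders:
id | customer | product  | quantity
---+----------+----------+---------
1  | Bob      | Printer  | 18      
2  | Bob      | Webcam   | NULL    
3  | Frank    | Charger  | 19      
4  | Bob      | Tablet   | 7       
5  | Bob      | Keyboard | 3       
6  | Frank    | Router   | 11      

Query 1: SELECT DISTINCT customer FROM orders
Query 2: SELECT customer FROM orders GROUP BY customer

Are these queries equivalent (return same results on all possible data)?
Yes, equivalent

Both queries return: [('Bob',), ('Frank',)]

Reason: Both get unique customers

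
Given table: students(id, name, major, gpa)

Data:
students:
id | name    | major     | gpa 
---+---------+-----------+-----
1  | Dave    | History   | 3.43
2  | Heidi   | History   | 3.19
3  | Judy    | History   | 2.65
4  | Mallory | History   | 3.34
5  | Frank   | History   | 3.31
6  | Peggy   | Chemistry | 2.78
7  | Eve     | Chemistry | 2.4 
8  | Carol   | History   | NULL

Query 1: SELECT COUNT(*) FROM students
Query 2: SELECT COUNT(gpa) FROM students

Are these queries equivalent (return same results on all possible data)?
No, not equivalent

Query 1 returns: [(8,)]
Query 2 returns: [(7,)]

Reason: COUNT(*) includes NULLs, COUNT(column) excludes them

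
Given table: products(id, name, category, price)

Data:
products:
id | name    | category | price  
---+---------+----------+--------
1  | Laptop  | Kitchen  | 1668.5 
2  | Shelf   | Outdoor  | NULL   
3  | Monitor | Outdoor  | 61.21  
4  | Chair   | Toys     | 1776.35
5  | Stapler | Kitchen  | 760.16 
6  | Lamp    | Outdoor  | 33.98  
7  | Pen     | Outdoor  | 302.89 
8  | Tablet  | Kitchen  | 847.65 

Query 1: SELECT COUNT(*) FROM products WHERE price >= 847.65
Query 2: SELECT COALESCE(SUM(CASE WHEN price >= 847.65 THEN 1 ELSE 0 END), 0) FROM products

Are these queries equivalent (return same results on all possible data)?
Yes, equivalent

Both queries return: [(3,)]

Reason: COUNT with WHERE vs conditional SUM (COALESCE handles empty-table NULL)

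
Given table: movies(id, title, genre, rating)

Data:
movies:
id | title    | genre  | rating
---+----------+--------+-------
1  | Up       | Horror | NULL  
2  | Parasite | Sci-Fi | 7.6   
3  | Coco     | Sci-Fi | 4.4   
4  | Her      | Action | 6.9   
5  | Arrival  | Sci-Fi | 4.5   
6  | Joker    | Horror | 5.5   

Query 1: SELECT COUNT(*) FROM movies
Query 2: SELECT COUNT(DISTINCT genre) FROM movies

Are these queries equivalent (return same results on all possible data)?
No, not equivalent

Query 1 returns: [(6,)]
Query 2 returns: [(3,)]

Reason: COUNT(*) counts rows, COUNT(DISTINCT genre) counts unique genres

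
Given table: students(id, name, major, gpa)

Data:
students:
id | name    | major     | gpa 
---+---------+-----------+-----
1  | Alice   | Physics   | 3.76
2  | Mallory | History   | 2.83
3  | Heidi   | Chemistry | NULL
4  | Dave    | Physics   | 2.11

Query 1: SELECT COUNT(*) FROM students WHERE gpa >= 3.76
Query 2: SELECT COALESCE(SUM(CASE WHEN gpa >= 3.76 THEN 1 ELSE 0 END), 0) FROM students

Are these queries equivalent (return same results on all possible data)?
Yes, equivalent

Both queries return: [(1,)]

Reason: COUNT with WHERE vs conditional SUM (COALESCE handles empty-table NULL)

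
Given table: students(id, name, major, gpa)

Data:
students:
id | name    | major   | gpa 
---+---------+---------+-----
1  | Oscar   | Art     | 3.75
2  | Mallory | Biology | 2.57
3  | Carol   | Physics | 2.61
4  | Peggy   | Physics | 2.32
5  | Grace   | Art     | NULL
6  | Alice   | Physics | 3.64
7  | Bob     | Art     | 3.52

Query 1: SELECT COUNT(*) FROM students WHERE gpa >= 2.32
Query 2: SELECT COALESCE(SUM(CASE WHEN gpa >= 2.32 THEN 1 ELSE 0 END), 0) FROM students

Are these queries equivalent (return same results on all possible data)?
Yes, equivalent

Both queries return: [(6,)]

Reason: COUNT with WHERE vs conditional SUM (COALESCE handles empty-table NULL)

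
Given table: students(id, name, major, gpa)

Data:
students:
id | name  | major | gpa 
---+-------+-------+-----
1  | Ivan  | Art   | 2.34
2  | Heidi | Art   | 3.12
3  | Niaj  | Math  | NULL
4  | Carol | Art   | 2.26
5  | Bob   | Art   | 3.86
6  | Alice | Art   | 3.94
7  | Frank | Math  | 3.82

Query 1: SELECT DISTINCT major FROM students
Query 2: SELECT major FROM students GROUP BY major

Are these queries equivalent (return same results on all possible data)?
Yes, equivalent

Both queries return: [('Art',), ('Math',)]

Reason: Both get unique majors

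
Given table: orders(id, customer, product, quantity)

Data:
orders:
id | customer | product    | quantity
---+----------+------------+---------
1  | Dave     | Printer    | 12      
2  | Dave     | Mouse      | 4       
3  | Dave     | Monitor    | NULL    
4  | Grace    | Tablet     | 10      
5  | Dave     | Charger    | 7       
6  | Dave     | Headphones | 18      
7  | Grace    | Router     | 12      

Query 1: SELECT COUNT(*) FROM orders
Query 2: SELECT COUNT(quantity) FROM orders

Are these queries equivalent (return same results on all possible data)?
No, not equivalent

Query 1 returns: [(7,)]
Query 2 returns: [(6,)]

Reason: COUNT(*) includes NULLs, COUNT(column) excludes them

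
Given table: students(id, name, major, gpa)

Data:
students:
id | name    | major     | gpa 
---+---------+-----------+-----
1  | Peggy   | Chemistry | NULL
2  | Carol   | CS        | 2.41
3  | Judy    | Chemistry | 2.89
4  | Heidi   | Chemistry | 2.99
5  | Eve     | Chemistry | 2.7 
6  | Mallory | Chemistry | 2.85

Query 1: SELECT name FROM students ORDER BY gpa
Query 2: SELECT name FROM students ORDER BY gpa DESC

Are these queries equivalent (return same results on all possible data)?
No, not equivalent

Query 1 returns: [('Peggy',), ('Carol',), ('Eve',), ('Mallory',), ('Judy',), ('Heidi',)]
Query 2 returns: [('Heidi',), ('Judy',), ('Mallory',), ('Eve',), ('Carol',), ('Peggy',)]

Reason: ASC vs DESC gives opposite ordering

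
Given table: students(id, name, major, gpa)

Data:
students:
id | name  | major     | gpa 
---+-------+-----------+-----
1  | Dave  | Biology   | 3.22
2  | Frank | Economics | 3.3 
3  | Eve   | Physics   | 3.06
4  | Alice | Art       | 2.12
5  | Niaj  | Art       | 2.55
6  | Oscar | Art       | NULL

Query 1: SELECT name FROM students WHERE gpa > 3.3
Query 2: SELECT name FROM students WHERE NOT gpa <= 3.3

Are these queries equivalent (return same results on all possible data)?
Yes, equivalent

Both queries return: []

Reason: Both filter gpa > 3.3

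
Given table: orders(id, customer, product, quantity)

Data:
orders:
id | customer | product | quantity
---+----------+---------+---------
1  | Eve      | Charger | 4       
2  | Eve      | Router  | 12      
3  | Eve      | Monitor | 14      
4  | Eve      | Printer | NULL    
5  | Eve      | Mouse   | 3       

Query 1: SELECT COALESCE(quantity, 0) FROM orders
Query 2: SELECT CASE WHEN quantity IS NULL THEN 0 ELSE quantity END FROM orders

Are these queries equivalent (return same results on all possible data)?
Yes, equivalent

Both queries return: [(0,), (3,), (4,), (12,), (14,)]

Reason: COALESCE vs CASE for NULL handling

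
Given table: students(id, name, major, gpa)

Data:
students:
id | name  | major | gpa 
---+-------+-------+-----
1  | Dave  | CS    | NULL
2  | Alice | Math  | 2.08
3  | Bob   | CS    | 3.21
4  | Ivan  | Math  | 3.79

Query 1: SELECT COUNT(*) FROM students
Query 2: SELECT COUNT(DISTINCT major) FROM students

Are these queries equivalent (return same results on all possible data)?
No, not equivalent

Query 1 returns: [(4,)]
Query 2 returns: [(2,)]

Reason: COUNT(*) counts rows, COUNT(DISTINCT major) counts unique majors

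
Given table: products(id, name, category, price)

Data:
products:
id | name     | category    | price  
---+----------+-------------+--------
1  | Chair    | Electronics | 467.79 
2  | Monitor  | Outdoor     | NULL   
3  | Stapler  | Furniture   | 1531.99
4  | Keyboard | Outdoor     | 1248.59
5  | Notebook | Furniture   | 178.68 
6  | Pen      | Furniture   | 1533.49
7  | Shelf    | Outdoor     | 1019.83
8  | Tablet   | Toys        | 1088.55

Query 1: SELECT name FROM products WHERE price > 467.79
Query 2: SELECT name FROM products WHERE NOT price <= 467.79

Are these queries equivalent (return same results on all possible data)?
Yes, equivalent

Both queries return: [('Keyboard',), ('Pen',), ('Shelf',), ('Stapler',), ('Tablet',)]

Reason: Both filter price > 467.79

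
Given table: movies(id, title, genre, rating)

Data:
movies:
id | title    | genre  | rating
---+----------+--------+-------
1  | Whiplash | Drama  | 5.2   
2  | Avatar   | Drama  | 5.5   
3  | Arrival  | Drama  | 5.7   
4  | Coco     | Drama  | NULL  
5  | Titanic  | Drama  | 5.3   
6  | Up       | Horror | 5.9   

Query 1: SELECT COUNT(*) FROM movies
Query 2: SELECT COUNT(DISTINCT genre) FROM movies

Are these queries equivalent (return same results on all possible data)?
No, not equivalent

Query 1 returns: [(6,)]
Query 2 returns: [(2,)]

Reason: COUNT(*) counts rows, COUNT(DISTINCT genre) counts unique genres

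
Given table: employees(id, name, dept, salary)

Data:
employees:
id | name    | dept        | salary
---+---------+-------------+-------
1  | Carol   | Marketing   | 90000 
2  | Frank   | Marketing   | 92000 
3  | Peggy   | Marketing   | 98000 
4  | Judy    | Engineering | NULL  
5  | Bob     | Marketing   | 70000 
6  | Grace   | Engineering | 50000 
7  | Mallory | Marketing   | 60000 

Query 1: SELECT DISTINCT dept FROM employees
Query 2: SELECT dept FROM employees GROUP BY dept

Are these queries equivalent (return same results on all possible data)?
Yes, equivalent

Both queries return: [('Engineering',), ('Marketing',)]

Reason: Both get unique depts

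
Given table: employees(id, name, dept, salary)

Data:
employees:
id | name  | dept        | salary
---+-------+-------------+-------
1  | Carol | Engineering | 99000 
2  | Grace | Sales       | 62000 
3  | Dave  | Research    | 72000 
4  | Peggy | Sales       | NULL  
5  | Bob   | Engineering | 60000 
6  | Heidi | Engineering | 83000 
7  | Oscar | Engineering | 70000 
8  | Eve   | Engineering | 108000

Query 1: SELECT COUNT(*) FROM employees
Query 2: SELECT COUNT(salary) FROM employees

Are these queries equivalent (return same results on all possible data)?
No, not equivalent

Query 1 returns: [(8,)]
Query 2 returns: [(7,)]

Reason: COUNT(*) includes NULLs, COUNT(column) excludes them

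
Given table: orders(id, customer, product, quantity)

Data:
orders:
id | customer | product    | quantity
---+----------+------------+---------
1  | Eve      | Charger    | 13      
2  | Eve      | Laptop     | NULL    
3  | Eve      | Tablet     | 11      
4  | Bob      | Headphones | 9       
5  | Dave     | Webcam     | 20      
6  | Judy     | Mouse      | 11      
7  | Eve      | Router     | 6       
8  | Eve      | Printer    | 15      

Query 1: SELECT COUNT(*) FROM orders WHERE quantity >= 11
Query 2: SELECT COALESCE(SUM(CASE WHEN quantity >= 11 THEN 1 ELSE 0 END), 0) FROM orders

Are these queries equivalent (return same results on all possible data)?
Yes, equivalent

Both queries return: [(5,)]

Reason: COUNT with WHERE vs conditional SUM (COALESCE handles empty-table NULL)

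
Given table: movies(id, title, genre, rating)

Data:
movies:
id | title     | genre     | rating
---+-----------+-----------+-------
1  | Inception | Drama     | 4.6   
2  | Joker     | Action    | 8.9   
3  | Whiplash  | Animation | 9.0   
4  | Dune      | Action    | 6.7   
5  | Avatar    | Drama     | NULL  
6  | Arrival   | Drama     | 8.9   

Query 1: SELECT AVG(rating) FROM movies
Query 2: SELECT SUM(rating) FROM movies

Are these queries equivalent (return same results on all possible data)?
No, not equivalent

Query 1 returns: [(7.62,)]
Query 2 returns: [(38.1,)]

Reason: AVG vs SUM give different aggregate values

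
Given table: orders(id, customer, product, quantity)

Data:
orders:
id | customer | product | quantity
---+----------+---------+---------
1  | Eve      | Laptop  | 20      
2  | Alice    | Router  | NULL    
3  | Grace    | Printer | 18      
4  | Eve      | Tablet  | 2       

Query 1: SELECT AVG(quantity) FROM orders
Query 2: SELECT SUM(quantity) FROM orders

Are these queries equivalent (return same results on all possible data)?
No, not equivalent

Query 1 returns: [(13.333333333333334,)]
Query 2 returns: [(40,)]

Reason: AVG vs SUM give different aggregate values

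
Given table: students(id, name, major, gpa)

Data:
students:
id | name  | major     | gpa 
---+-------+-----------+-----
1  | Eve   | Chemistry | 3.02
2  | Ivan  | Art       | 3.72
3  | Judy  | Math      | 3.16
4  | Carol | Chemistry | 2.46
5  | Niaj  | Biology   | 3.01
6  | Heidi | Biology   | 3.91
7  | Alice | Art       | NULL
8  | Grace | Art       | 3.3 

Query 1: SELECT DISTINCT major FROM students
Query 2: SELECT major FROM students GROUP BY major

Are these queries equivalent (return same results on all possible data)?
Yes, equivalent

Both queries return: [('Art',), ('Biology',), ('Chemistry',), ('Math',)]

Reason: Both get unique majors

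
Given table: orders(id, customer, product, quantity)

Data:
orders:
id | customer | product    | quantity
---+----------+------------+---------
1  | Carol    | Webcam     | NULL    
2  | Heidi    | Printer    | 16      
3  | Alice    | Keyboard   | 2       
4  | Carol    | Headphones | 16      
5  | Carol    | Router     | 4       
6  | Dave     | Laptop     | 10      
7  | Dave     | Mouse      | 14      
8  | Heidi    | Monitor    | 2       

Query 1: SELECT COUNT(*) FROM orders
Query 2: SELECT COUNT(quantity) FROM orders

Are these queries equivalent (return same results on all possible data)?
No, not equivalent

Query 1 returns: [(8,)]
Query 2 returns: [(7,)]

Reason: COUNT(*) includes NULLs, COUNT(column) excludes them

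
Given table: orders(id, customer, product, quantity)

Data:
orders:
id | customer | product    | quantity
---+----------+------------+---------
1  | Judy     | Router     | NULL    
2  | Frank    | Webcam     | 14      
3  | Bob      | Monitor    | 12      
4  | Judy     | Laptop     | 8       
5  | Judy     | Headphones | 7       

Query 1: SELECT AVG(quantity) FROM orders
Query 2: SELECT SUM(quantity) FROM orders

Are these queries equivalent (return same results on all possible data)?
No, not equivalent

Query 1 returns: [(10.25,)]
Query 2 returns: [(41,)]

Reason: AVG vs SUM give different aggregate values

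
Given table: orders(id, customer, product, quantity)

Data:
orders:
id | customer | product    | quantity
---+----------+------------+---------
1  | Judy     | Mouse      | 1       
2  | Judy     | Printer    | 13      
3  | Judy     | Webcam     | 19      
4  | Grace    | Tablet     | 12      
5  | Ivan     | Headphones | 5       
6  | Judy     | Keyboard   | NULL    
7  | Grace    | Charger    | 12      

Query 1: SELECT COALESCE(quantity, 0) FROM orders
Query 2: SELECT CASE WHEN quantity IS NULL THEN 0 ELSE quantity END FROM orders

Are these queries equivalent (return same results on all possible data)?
Yes, equivalent

Both queries return: [(0,), (1,), (5,), (12,), (12,), (13,), (19,)]

Reason: COALESCE vs CASE for NULL handling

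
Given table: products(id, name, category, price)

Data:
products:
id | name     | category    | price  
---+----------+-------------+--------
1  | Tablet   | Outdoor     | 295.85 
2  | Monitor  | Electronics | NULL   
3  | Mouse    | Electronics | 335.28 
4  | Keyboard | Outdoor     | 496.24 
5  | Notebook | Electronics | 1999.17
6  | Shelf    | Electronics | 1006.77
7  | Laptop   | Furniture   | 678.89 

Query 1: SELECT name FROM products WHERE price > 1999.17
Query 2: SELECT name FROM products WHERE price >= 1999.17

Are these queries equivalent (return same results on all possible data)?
No, not equivalent

Query 1 returns: []
Query 2 returns: [('Notebook',)]

Reason: > vs >= gives different results when price = 1999.17 exists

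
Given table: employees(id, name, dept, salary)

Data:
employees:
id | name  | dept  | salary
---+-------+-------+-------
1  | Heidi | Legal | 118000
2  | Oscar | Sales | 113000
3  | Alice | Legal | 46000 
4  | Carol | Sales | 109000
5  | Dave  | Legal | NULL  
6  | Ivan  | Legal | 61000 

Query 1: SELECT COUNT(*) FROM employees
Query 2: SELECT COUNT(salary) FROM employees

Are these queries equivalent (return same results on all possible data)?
No, not equivalent

Query 1 returns: [(6,)]
Query 2 returns: [(5,)]

Reason: COUNT(*) includes NULLs, COUNT(column) excludes them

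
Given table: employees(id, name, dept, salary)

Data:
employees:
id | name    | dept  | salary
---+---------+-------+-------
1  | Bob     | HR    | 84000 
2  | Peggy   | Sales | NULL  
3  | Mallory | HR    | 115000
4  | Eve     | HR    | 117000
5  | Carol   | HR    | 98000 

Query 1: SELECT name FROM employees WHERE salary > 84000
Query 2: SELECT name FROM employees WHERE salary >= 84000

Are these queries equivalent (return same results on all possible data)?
No, not equivalent

Query 1 returns: [('Mallory',), ('Eve',), ('Carol',)]
Query 2 returns: [('Bob',), ('Mallory',), ('Eve',), ('Carol',)]

Reason: > vs >= gives different results when salary = 84000 exists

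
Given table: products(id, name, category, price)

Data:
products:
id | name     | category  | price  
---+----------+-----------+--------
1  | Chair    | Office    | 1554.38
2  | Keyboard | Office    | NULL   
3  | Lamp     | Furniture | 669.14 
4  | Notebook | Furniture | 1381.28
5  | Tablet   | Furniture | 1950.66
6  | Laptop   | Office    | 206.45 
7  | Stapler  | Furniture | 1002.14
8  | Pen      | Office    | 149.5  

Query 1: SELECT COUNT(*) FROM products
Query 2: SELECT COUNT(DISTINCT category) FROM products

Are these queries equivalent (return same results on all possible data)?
No, not equivalent

Query 1 returns: [(8,)]
Query 2 returns: [(2,)]

Reason: COUNT(*) counts rows, COUNT(DISTINCT category) counts unique categorys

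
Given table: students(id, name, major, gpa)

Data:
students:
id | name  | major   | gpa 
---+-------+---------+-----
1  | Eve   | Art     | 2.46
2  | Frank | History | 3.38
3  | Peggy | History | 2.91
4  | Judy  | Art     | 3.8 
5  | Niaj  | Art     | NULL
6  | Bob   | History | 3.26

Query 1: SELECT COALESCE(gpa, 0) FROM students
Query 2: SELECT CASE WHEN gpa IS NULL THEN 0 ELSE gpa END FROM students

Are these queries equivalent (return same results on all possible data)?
Yes, equivalent

Both queries return: [(0,), (2.46,), (2.91,), (3.26,), (3.38,), (3.8,)]

Reason: COALESCE vs CASE for NULL handling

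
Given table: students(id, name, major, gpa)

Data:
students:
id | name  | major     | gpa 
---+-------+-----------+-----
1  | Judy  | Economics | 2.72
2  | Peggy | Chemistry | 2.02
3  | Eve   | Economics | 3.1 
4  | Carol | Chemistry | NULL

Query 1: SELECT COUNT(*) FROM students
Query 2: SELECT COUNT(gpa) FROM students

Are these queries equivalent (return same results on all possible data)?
No, not equivalent

Query 1 returns: [(4,)]
Query 2 returns: [(3,)]

Reason: COUNT(*) includes NULLs, COUNT(column) excludes them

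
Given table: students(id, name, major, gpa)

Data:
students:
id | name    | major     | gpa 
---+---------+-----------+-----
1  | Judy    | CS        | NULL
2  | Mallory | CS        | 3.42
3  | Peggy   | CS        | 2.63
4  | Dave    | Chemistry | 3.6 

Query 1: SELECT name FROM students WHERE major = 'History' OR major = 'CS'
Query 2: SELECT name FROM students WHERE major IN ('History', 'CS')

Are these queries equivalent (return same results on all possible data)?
Yes, equivalent

Both queries return: [('Judy',), ('Mallory',), ('Peggy',)]

Reason: OR vs IN are equivalent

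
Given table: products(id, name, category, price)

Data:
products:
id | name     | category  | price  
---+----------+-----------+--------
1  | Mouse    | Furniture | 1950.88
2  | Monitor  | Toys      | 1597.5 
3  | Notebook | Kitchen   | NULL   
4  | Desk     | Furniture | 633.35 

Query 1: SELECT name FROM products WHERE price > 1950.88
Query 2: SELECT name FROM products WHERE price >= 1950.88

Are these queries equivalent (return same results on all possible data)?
No, not equivalent

Query 1 returns: []
Query 2 returns: [('Mouse',)]

Reason: > vs >= gives different results when price = 1950.88 exists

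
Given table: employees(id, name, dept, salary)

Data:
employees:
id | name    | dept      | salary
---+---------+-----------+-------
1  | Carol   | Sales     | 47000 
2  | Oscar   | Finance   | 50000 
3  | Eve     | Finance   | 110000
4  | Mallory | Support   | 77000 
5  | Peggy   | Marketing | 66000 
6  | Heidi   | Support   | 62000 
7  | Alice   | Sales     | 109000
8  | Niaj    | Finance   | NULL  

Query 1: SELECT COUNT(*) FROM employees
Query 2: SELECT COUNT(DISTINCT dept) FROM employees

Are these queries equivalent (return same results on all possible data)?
No, not equivalent

Query 1 returns: [(8,)]
Query 2 returns: [(4,)]

Reason: COUNT(*) counts rows, COUNT(DISTINCT dept) counts unique depts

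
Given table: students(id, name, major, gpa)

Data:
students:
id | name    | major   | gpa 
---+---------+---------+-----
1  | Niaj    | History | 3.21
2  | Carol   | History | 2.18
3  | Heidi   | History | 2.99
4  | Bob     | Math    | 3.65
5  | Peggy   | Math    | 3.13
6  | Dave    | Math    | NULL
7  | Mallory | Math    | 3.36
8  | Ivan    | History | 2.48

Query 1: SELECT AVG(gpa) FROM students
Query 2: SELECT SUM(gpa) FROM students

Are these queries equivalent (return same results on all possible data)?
No, not equivalent

Query 1 returns: [(3.0,)]
Query 2 returns: [(21.0,)]

Reason: AVG vs SUM give different aggregate values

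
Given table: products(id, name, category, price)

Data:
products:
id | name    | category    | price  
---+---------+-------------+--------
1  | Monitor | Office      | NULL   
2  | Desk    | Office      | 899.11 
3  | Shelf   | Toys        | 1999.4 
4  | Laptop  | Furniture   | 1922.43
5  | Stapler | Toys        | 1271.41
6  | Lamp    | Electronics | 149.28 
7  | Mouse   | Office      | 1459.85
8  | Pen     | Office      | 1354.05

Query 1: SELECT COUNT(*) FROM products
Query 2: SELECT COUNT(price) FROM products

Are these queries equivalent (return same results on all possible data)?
No, not equivalent

Query 1 returns: [(8,)]
Query 2 returns: [(7,)]

Reason: COUNT(*) includes NULLs, COUNT(column) excludes them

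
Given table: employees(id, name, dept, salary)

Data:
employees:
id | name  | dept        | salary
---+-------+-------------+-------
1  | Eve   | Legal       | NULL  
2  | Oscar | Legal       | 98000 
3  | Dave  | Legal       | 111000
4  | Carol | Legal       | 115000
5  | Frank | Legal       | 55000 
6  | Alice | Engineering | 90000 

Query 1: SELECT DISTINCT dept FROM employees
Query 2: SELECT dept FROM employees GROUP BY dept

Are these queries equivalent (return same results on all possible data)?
Yes, equivalent

Both queries return: [('Engineering',), ('Legal',)]

Reason: Both get unique depts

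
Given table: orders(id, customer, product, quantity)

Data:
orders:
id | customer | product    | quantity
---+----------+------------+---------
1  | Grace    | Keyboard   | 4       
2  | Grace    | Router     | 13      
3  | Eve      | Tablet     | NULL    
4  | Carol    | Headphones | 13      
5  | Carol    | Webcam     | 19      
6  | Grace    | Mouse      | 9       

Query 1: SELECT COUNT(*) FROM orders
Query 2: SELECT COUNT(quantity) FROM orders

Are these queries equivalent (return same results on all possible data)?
No, not equivalent

Query 1 returns: [(6,)]
Query 2 returns: [(5,)]

Reason: COUNT(*) includes NULLs, COUNT(column) excludes them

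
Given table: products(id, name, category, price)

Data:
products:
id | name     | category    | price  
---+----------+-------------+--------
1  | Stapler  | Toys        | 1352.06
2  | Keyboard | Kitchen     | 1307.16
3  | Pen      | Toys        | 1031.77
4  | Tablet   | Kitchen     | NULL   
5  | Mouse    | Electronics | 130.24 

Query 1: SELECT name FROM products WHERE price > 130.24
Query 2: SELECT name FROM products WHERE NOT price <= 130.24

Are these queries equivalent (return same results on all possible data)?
Yes, equivalent

Both queries return: [('Keyboard',), ('Pen',), ('Stapler',)]

Reason: Both filter price > 130.24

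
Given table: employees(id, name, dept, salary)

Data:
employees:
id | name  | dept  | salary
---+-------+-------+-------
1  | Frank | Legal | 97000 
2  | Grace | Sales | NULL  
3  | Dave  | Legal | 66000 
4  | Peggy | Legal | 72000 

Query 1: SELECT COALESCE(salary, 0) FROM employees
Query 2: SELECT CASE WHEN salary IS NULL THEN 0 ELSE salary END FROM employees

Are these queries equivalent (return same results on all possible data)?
Yes, equivalent

Both queries return: [(0,), (66000,), (72000,), (97000,)]

Reason: COALESCE vs CASE for NULL handling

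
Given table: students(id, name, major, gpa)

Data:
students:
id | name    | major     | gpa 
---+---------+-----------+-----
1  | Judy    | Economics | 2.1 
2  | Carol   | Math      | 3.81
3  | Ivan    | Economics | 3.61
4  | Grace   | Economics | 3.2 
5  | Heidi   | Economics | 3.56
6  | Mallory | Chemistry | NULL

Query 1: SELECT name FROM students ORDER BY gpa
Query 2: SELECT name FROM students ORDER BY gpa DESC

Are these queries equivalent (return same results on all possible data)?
No, not equivalent

Query 1 returns: [('Mallory',), ('Judy',), ('Grace',), ('Heidi',), ('Ivan',), ('Carol',)]
Query 2 returns: [('Carol',), ('Ivan',), ('Heidi',), ('Grace',), ('Judy',), ('Mallory',)]

Reason: ASC vs DESC gives opposite ordering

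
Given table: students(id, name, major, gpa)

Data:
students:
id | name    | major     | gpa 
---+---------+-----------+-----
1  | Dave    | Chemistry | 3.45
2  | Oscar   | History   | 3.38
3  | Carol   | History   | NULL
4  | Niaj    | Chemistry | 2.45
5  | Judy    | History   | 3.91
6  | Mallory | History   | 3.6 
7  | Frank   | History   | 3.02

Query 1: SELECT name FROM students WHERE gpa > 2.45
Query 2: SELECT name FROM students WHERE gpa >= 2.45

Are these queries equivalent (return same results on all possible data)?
No, not equivalent

Query 1 returns: [('Dave',), ('Oscar',), ('Judy',), ('Mallory',), ('Frank',)]
Query 2 returns: [('Dave',), ('Oscar',), ('Niaj',), ('Judy',), ('Mallory',), ('Frank',)]

Reason: > vs >= gives different results when gpa = 2.45 exists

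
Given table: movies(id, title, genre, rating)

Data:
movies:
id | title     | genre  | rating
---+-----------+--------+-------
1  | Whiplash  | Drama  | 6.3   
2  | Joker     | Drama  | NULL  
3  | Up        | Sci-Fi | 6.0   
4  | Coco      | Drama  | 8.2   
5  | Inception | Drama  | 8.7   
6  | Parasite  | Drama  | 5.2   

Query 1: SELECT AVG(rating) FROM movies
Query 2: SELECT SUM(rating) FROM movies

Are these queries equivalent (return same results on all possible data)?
No, not equivalent

Query 1 returns: [(6.88,)]
Query 2 returns: [(34.4,)]

Reason: AVG vs SUM give different aggregate values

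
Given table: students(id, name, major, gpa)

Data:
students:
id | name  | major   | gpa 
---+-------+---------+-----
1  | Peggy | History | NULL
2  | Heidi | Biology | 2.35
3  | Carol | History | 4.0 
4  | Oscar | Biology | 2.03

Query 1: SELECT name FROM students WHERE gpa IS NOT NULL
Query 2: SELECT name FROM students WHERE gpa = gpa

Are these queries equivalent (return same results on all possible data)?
Yes, equivalent

Both queries return: [('Carol',), ('Heidi',), ('Oscar',)]

Reason: IS NOT NULL vs self-equality (both exclude NULLs)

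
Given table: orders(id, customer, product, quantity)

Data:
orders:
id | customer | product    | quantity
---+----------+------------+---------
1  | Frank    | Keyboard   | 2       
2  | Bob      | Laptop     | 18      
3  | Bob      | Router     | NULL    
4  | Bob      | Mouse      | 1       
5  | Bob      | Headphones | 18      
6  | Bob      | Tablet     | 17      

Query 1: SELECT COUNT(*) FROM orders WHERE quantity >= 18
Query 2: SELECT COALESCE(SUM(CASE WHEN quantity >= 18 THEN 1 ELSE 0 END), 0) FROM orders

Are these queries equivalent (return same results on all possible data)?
Yes, equivalent

Both queries return: [(2,)]

Reason: COUNT with WHERE vs conditional SUM (COALESCE handles empty-table NULL)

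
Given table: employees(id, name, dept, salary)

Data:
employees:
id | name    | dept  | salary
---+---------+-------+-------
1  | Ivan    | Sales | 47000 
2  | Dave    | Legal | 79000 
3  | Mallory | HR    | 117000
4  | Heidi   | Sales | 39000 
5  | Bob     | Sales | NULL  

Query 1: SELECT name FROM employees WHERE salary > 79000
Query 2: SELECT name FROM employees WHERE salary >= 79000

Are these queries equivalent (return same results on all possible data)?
No, not equivalent

Query 1 returns: [('Mallory',)]
Query 2 returns: [('Dave',), ('Mallory',)]

Reason: > vs >= gives different results when salary = 79000 exists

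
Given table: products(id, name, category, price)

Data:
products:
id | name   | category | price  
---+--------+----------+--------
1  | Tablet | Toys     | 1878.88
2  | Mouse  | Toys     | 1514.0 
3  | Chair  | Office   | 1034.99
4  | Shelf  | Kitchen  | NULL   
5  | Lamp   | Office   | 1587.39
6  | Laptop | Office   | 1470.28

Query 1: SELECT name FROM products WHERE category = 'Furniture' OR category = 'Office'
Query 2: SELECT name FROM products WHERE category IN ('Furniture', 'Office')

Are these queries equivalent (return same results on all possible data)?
Yes, equivalent

Both queries return: [('Chair',), ('Lamp',), ('Laptop',)]

Reason: OR vs IN are equivalent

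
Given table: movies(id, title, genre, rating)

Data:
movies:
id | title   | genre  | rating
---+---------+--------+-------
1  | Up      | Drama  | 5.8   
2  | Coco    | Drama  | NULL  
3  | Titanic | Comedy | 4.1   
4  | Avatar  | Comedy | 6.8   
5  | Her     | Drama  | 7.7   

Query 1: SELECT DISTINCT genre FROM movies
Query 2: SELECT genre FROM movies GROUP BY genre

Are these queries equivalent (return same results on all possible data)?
Yes, equivalent

Both queries return: [('Comedy',), ('Drama',)]

Reason: Both get unique genres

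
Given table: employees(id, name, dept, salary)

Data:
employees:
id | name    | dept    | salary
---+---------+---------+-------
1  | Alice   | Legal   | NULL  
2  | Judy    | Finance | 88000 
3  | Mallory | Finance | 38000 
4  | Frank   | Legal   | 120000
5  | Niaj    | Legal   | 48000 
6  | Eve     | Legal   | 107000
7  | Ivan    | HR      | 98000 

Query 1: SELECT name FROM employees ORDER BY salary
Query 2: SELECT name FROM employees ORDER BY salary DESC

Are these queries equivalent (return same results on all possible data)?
No, not equivalent

Query 1 returns: [('Alice',), ('Mallory',), ('Niaj',), ('Judy',), ('Ivan',), ('Eve',), ('Frank',)]
Query 2 returns: [('Frank',), ('Eve',), ('Ivan',), ('Judy',), ('Niaj',), ('Mallory',), ('Alice',)]

Reason: ASC vs DESC gives opposite ordering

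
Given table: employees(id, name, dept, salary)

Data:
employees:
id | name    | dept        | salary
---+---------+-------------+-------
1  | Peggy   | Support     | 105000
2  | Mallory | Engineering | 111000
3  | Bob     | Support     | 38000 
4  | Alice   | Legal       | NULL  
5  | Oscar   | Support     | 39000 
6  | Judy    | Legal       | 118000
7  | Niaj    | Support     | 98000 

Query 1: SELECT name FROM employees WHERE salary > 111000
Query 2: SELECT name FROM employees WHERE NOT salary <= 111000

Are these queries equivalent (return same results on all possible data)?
Yes, equivalent

Both queries return: [('Judy',)]

Reason: Both filter salary > 111000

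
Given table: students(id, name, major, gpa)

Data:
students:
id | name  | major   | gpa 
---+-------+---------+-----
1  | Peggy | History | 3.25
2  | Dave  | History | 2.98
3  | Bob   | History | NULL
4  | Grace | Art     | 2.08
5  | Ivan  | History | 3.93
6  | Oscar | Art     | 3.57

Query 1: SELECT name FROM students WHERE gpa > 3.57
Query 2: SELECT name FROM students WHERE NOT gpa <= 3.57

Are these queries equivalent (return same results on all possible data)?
Yes, equivalent

Both queries return: [('Ivan',)]

Reason: Both filter gpa > 3.57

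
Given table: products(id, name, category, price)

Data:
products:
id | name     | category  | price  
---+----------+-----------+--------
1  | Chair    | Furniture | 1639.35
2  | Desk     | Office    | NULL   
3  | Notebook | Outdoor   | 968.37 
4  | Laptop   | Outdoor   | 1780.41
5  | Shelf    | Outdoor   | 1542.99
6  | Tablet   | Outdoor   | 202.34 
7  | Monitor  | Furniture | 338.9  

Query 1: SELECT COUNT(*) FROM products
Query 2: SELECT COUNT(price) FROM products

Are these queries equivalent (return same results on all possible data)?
No, not equivalent

Query 1 returns: [(7,)]
Query 2 returns: [(6,)]

Reason: COUNT(*) includes NULLs, COUNT(column) excludes them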